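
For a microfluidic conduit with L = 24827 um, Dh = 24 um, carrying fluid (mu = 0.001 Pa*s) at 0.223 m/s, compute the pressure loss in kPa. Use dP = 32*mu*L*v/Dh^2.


Step 1: Convert to SI: L = 24827e-6 m, Dh = 24e-6 m
Step 2: dP = 32 * 0.001 * 24827e-6 * 0.223 / (24e-6)^2
Step 3: dP = 307578.94 Pa
Step 4: Convert to kPa: dP = 307.58 kPa


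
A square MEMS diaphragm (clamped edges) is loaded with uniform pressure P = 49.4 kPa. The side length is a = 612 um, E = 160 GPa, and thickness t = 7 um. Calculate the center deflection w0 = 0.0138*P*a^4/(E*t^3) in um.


Step 1: Convert pressure to compatible units (E is in GPa, so P in GPa).
P = 49.4 kPa = 49.4e-6 GPa
Step 2: Compute numerator: 0.0138 * P * a^4.
a^4 = 612^4 = 140283207936
numerator = 0.0138 * 49.4e-6 * 140283207936 = 9.563387e+04
Step 3: Compute denominator: E * t^3 = 160 * 7^3 = 54880
Step 4: w0 = numerator / denominator = 9.563387e+04 / 54880 = 1.7426 um


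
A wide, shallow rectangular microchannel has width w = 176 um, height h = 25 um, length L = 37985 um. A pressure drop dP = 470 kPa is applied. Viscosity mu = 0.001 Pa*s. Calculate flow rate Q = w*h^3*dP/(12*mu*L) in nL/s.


Step 1: Convert all dimensions to SI (meters).
w = 176e-6 m, h = 25e-6 m, L = 37985e-6 m, dP = 470e3 Pa
Step 2: Q = w * h^3 * dP / (12 * mu * L)
Q = 176e-6 * (25e-6)^3 * 470e3 / (12 * 0.001 * 37985e-6) = 2.83554912e-09 m^3/s
Step 3: Convert Q from m^3/s to nL/s (1 m^3 = 1e12 nL, so multiply by 1e12).
Q = 2835.549 nL/s


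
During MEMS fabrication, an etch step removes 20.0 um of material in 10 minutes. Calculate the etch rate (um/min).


Step 1: Etch rate = depth / time
Step 2: rate = 20.0 / 10
rate = 2.0 um/min


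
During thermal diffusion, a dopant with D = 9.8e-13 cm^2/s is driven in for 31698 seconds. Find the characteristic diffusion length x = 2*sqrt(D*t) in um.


Step 1: Compute D*t = 9.8e-13 * 31698 = 3.106404e-08 cm^2
Step 2: sqrt(D*t) = 1.7625e-04 cm
Step 3: x = 2 * 1.7625e-04 cm = 3.525e-04 cm
Step 4: Convert to um (1 cm = 1e4 um): x = 3.525 um


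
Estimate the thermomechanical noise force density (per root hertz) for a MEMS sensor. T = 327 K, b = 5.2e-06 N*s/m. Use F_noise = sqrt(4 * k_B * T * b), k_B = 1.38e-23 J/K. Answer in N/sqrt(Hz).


Step 1: Compute 4 * k_B * T * b
= 4 * 1.38e-23 * 327 * 5.2e-06
= 9.3862e-26 N^2/Hz
Step 2: F_noise = sqrt(9.3862e-26)
F_noise = 3.06e-13 N/sqrt(Hz)


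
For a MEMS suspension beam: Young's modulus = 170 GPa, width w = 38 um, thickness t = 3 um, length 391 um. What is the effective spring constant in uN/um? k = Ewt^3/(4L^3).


Step 1: Convert E to consistent units (1 GPa = 1000 uN/um^2).
E = 170 GPa = 170000 uN/um^2
Step 2: Compute t^3 = 3^3 = 27
Step 3: Compute L^3 = 391^3 = 59776471
Step 4: k = 170000 * 38 * 27 / (4 * 59776471)
k = 0.7295 uN/um


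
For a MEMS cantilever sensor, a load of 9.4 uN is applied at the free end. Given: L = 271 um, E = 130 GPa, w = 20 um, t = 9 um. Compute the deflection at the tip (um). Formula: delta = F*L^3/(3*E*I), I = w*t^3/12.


Step 1: Calculate the second moment of area.
I = w * t^3 / 12 = 20 * 9^3 / 12 = 1215.0 um^4
Step 2: Convert E to consistent units (1 GPa = 1000 uN/um^2).
E = 130 GPa = 130000 uN/um^2
Step 3: Calculate tip deflection.
delta = F * L^3 / (3 * E * I)
delta = 9.4 * 271^3 / (3 * 130000 * 1215.0)
delta = 0.3948 um


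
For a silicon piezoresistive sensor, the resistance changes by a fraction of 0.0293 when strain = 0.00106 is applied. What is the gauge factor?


Step 1: Identify values.
dR/R = 0.0293, strain = 0.00106
Step 2: GF = (dR/R) / strain = 0.0293 / 0.00106
GF = 27.6


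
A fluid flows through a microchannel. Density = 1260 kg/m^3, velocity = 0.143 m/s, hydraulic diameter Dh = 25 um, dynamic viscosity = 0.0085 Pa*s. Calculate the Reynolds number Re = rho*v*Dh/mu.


Step 1: Convert Dh to meters: Dh = 25e-6 m
Step 2: Re = rho * v * Dh / mu
Re = 1260 * 0.143 * 25e-6 / 0.0085
Re = 0.53


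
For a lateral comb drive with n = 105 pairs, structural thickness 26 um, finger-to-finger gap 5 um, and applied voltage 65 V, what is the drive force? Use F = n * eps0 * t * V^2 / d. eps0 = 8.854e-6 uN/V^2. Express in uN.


Step 1: Parameters: n=105, eps0=8.854e-6 uN/V^2, t=26 um, V=65 V, d=5 um
Step 2: V^2 = 4225
Step 3: F = 105 * 8.854e-6 * 26 * 4225 / 5
F = 20.425 uN


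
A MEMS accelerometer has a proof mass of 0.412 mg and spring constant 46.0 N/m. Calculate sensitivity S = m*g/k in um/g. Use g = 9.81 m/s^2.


Step 1: Convert mass: m = 0.412 mg = 4.12e-07 kg
Step 2: S = m * g / k = 4.12e-07 * 9.81 / 46.0
Step 3: S = 8.79e-08 m/g
Step 4: Convert to um/g: S = 0.088 um/g


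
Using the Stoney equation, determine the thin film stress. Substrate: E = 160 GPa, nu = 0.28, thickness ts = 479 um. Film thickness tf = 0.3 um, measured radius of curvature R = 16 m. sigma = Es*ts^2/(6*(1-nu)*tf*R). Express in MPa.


Step 1: Compute numerator: Es * ts^2 = 160 * 479^2 = 36710560 (GPa*um^2)
Step 2: Compute denominator (R in um): 6*(1-nu)*tf*R = 6*0.72*0.3*16e6 = 20736000.0 (um^2)
Step 3: sigma (GPa) = 36710560 / 20736000.0 = 1.770378e+00 GPa
Step 4: Convert to MPa (x1000): sigma = 1770.4 MPa


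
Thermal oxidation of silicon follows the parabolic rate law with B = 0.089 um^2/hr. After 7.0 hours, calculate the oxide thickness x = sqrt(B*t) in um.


Step 1: Compute B*t = 0.089 * 7.0 = 0.623
Step 2: x = sqrt(0.623)
x = 0.789 um


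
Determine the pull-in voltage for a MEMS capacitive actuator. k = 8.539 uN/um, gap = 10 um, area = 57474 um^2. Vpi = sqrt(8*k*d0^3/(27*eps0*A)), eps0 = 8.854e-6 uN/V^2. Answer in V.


Step 1: Compute numerator: 8 * k * d0^3 = 8 * 8.539 * 10^3 = 68312.0
Step 2: Compute denominator: 27 * eps0 * A = 27 * 8.854e-6 * 57474 = 13.739619
Step 3: Vpi = sqrt(68312.0 / 13.739619)
Vpi = 70.51 V


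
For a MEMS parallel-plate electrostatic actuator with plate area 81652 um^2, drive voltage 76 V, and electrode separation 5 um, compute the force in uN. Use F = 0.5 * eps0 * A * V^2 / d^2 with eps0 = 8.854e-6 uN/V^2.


Step 1: Identify parameters.
eps0 = 8.854e-6 uN/V^2, A = 81652 um^2, V = 76 V, d = 5 um
Step 2: Compute V^2 = 76^2 = 5776
Step 3: Compute d^2 = 5^2 = 25
Step 4: F = 0.5 * 8.854e-6 * 81652 * 5776 / 25
F = 83.515 uN


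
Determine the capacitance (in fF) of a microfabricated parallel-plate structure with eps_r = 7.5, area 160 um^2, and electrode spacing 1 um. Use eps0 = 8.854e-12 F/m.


Step 1: Convert area to m^2: A = 160e-12 m^2
Step 2: Convert gap to m: d = 1e-6 m
Step 3: C = eps0 * eps_r * A / d
C = 8.854e-12 * 7.5 * 160e-12 / 1e-6
Step 4: Convert to fF (multiply by 1e15).
C = 10.62 fF


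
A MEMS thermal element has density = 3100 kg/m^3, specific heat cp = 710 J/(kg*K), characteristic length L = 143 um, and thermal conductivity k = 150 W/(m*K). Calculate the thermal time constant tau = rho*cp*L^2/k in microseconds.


Step 1: Convert L to m: L = 143e-6 m
Step 2: L^2 = (143e-6)^2 = 2.0449e-08 m^2
Step 3: tau = 3100 * 710 * 2.0449e-08 / 150 = 3.0005499e-04 s
Step 4: Convert to microseconds (multiply by 1e6).
tau = 300.055 us


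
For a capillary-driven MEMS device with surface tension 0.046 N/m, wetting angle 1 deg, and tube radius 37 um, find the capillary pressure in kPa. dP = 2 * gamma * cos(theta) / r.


Step 1: cos(1 deg) = 0.9998
Step 2: Convert r to m: r = 37e-6 m
Step 3: dP = 2 * 0.046 * 0.9998 / 37e-6 = 2486.0 Pa
Step 4: Convert Pa to kPa (divide by 1000).
dP = 2.49 kPa


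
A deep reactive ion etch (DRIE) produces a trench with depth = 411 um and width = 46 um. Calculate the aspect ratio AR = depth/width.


Step 1: AR = depth / width
Step 2: AR = 411 / 46
AR = 8.9


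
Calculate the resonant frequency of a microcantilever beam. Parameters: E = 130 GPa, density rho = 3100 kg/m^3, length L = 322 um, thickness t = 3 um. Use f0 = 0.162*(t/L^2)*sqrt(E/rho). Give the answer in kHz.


Step 1: Convert units to SI.
t_SI = 3e-6 m, L_SI = 322e-6 m
Step 2: Calculate sqrt(E/rho).
sqrt(130e9 / 3100) = 6475.76 m/s
Step 3: Compute f0.
f0 = 0.162 * 3e-6 / (322e-6)^2 * 6475.76 = 30354.0 Hz = 30.35 kHz


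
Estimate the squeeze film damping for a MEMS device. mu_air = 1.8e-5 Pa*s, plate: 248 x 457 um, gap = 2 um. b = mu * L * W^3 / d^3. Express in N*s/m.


Step 1: Convert to SI.
L = 248e-6 m, W = 457e-6 m, d = 2e-6 m
Step 2: W^3 = (457e-6)^3 = 9.54e-11 m^3
Step 3: d^3 = (2e-6)^3 = 8.00e-18 m^3
Step 4: b = 1.8e-5 * 248e-6 * 9.54e-11 / 8.00e-18
b = 5.33e-02 N*s/m


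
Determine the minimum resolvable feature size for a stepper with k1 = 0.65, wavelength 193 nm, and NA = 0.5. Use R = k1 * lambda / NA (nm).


Step 1: Identify values: k1 = 0.65, lambda = 193 nm, NA = 0.5
Step 2: R = k1 * lambda / NA
R = 0.65 * 193 / 0.5
R = 250.9 nm


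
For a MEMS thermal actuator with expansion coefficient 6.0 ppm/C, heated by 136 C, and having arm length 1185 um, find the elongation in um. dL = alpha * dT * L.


Step 1: Convert CTE: alpha = 6.0 ppm/C = 6.0e-6 /C
Step 2: dL = 6.0e-6 * 136 * 1185
dL = 0.967 um


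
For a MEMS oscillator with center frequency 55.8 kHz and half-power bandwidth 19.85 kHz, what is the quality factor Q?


Step 1: Q = f0 / bandwidth
Step 2: Q = 55.8 / 19.85
Q = 2.8


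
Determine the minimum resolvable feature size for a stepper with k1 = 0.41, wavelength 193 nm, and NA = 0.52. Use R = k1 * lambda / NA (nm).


Step 1: Identify values: k1 = 0.41, lambda = 193 nm, NA = 0.52
Step 2: R = k1 * lambda / NA
R = 0.41 * 193 / 0.52
R = 152.2 nm


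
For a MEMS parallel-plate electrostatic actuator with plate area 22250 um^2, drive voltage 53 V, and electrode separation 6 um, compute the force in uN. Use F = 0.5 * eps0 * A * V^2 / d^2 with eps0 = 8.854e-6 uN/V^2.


Step 1: Identify parameters.
eps0 = 8.854e-6 uN/V^2, A = 22250 um^2, V = 53 V, d = 6 um
Step 2: Compute V^2 = 53^2 = 2809
Step 3: Compute d^2 = 6^2 = 36
Step 4: F = 0.5 * 8.854e-6 * 22250 * 2809 / 36
F = 7.686 uN


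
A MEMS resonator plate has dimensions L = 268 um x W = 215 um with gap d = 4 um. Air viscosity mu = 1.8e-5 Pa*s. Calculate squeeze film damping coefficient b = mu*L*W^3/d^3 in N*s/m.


Step 1: Convert to SI.
L = 268e-6 m, W = 215e-6 m, d = 4e-6 m
Step 2: W^3 = (215e-6)^3 = 9.94e-12 m^3
Step 3: d^3 = (4e-6)^3 = 6.40e-17 m^3
Step 4: b = 1.8e-5 * 268e-6 * 9.94e-12 / 6.40e-17
b = 7.49e-04 N*s/m


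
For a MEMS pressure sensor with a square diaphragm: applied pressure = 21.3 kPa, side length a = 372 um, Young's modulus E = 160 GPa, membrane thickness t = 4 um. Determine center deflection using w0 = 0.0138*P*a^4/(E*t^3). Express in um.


Step 1: Convert pressure to compatible units (E is in GPa, so P in GPa).
P = 21.3 kPa = 21.3e-6 GPa
Step 2: Compute numerator: 0.0138 * P * a^4.
a^4 = 372^4 = 19150131456
numerator = 0.0138 * 21.3e-6 * 19150131456 = 5.62899e+03
Step 3: Compute denominator: E * t^3 = 160 * 4^3 = 10240
Step 4: w0 = numerator / denominator = 5.62899e+03 / 10240 = 0.5497 um


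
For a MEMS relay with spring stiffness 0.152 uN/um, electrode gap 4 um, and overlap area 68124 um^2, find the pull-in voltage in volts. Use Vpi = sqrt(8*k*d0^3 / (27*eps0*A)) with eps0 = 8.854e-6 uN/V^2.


Step 1: Compute numerator: 8 * k * d0^3 = 8 * 0.152 * 4^3 = 77.824
Step 2: Compute denominator: 27 * eps0 * A = 27 * 8.854e-6 * 68124 = 16.285587
Step 3: Vpi = sqrt(77.824 / 16.285587)
Vpi = 2.19 V


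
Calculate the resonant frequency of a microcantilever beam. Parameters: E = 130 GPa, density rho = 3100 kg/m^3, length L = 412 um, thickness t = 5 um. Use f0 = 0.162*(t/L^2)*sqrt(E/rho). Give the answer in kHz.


Step 1: Convert units to SI.
t_SI = 5e-6 m, L_SI = 412e-6 m
Step 2: Calculate sqrt(E/rho).
sqrt(130e9 / 3100) = 6475.76 m/s
Step 3: Compute f0.
f0 = 0.162 * 5e-6 / (412e-6)^2 * 6475.76 = 30901.6 Hz = 30.9 kHz


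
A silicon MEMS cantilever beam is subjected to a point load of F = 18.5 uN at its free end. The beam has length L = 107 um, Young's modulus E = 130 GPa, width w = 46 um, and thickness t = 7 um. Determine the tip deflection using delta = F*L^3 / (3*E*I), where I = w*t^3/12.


Step 1: Calculate the second moment of area.
I = w * t^3 / 12 = 46 * 7^3 / 12 = 1314.8333 um^4
Step 2: Convert E to consistent units (1 GPa = 1000 uN/um^2).
E = 130 GPa = 130000 uN/um^2
Step 3: Calculate tip deflection.
delta = F * L^3 / (3 * E * I)
delta = 18.5 * 107^3 / (3 * 130000 * 1314.8333)
delta = 0.0442 um


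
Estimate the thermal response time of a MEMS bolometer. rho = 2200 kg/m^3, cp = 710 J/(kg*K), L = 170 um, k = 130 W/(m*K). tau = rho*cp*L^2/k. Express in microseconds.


Step 1: Convert L to m: L = 170e-6 m
Step 2: L^2 = (170e-6)^2 = 2.89e-08 m^2
Step 3: tau = 2200 * 710 * 2.89e-08 / 130 = 3.4724462e-04 s
Step 4: Convert to microseconds (multiply by 1e6).
tau = 347.245 us


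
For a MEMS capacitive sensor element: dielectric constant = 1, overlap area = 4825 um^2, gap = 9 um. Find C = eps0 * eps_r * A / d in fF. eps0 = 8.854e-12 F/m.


Step 1: Convert area to m^2: A = 4825e-12 m^2
Step 2: Convert gap to m: d = 9e-6 m
Step 3: C = eps0 * eps_r * A / d
C = 8.854e-12 * 1 * 4825e-12 / 9e-6
Step 4: Convert to fF (multiply by 1e15).
C = 4.75 fF


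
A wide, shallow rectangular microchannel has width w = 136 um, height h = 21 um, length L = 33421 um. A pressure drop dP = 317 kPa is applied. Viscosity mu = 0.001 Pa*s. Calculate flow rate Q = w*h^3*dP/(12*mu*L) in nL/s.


Step 1: Convert all dimensions to SI (meters).
w = 136e-6 m, h = 21e-6 m, L = 33421e-6 m, dP = 317e3 Pa
Step 2: Q = w * h^3 * dP / (12 * mu * L)
Q = 136e-6 * (21e-6)^3 * 317e3 / (12 * 0.001 * 33421e-6) = 9.9553233e-10 m^3/s
Step 3: Convert Q from m^3/s to nL/s (1 m^3 = 1e12 nL, so multiply by 1e12).
Q = 995.532 nL/s


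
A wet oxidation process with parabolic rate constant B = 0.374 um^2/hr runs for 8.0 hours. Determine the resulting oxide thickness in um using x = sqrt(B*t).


Step 1: Compute B*t = 0.374 * 8.0 = 2.992
Step 2: x = sqrt(2.992)
x = 1.73 um


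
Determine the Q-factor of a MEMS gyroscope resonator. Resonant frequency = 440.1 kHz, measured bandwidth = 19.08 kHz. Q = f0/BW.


Step 1: Q = f0 / bandwidth
Step 2: Q = 440.1 / 19.08
Q = 23.1


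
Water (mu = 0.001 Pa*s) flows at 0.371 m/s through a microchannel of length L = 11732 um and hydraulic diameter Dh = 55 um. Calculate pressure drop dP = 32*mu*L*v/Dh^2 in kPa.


Step 1: Convert to SI: L = 11732e-6 m, Dh = 55e-6 m
Step 2: dP = 32 * 0.001 * 11732e-6 * 0.371 / (55e-6)^2
Step 3: dP = 46043.74 Pa
Step 4: Convert to kPa: dP = 46.04 kPa


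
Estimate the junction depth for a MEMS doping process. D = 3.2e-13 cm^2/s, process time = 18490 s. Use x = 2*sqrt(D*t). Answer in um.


Step 1: Compute D*t = 3.2e-13 * 18490 = 5.9168e-09 cm^2
Step 2: sqrt(D*t) = 7.69207e-05 cm
Step 3: x = 2 * 7.69207e-05 cm = 1.538414e-04 cm
Step 4: Convert to um (1 cm = 1e4 um): x = 1.538 um


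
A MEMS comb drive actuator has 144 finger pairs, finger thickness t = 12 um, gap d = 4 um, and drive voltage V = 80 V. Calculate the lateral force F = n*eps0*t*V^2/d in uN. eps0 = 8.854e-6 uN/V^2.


Step 1: Parameters: n=144, eps0=8.854e-6 uN/V^2, t=12 um, V=80 V, d=4 um
Step 2: V^2 = 6400
Step 3: F = 144 * 8.854e-6 * 12 * 6400 / 4
F = 24.48 uN


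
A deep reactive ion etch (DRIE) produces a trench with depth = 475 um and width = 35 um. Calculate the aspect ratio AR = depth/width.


Step 1: AR = depth / width
Step 2: AR = 475 / 35
AR = 13.6


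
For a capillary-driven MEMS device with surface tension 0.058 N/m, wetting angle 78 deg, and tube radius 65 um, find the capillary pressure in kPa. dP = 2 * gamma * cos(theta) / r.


Step 1: cos(78 deg) = 0.2079
Step 2: Convert r to m: r = 65e-6 m
Step 3: dP = 2 * 0.058 * 0.2079 / 65e-6 = 371.0 Pa
Step 4: Convert Pa to kPa (divide by 1000).
dP = 0.37 kPa


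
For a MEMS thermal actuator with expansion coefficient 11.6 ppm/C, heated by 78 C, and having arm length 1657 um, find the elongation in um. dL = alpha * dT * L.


Step 1: Convert CTE: alpha = 11.6 ppm/C = 11.6e-6 /C
Step 2: dL = 11.6e-6 * 78 * 1657
dL = 1.4993 um


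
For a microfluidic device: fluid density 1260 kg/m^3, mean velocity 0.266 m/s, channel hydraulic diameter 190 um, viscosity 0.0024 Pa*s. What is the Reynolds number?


Step 1: Convert Dh to meters: Dh = 190e-6 m
Step 2: Re = rho * v * Dh / mu
Re = 1260 * 0.266 * 190e-6 / 0.0024
Re = 26.534


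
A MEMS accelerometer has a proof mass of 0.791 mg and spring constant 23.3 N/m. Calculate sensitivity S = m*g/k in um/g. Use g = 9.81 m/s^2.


Step 1: Convert mass: m = 0.791 mg = 7.91e-07 kg
Step 2: S = m * g / k = 7.91e-07 * 9.81 / 23.3
Step 3: S = 3.33e-07 m/g
Step 4: Convert to um/g: S = 0.333 um/g


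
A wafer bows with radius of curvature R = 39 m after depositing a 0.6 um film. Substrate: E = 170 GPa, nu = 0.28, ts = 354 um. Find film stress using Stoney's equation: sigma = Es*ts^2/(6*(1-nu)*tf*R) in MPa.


Step 1: Compute numerator: Es * ts^2 = 170 * 354^2 = 21303720 (GPa*um^2)
Step 2: Compute denominator (R in um): 6*(1-nu)*tf*R = 6*0.72*0.6*39e6 = 101088000.0 (um^2)
Step 3: sigma (GPa) = 21303720 / 101088000.0 = 2.10744e-01 GPa
Step 4: Convert to MPa (x1000): sigma = 210.7 MPa


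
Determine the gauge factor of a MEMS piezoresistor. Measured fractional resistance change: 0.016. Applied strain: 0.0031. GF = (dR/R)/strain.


Step 1: Identify values.
dR/R = 0.016, strain = 0.0031
Step 2: GF = (dR/R) / strain = 0.016 / 0.0031
GF = 5.2


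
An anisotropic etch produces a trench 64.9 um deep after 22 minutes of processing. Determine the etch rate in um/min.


Step 1: Etch rate = depth / time
Step 2: rate = 64.9 / 22
rate = 2.95 um/min


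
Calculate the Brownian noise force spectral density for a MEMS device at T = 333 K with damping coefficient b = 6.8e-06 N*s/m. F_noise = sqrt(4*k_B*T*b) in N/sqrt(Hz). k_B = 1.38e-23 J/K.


Step 1: Compute 4 * k_B * T * b
= 4 * 1.38e-23 * 333 * 6.8e-06
= 1.2499e-25 N^2/Hz
Step 2: F_noise = sqrt(1.2499e-25)
F_noise = 3.54e-13 N/sqrt(Hz)


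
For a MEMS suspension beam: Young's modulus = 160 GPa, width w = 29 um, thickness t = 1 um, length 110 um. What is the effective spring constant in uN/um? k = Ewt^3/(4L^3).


Step 1: Convert E to consistent units (1 GPa = 1000 uN/um^2).
E = 160 GPa = 160000 uN/um^2
Step 2: Compute t^3 = 1^3 = 1
Step 3: Compute L^3 = 110^3 = 1331000
Step 4: k = 160000 * 29 * 1 / (4 * 1331000)
k = 0.8715 uN/um


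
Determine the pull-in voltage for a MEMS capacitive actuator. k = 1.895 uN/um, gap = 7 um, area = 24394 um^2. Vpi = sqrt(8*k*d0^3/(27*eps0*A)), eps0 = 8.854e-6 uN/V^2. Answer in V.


Step 1: Compute numerator: 8 * k * d0^3 = 8 * 1.895 * 7^3 = 5199.88
Step 2: Compute denominator: 27 * eps0 * A = 27 * 8.854e-6 * 24394 = 5.831581
Step 3: Vpi = sqrt(5199.88 / 5.831581)
Vpi = 29.86 V


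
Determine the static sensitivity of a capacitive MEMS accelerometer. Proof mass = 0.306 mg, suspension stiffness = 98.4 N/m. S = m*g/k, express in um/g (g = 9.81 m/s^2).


Step 1: Convert mass: m = 0.306 mg = 3.06e-07 kg
Step 2: S = m * g / k = 3.06e-07 * 9.81 / 98.4
Step 3: S = 3.05e-08 m/g
Step 4: Convert to um/g: S = 0.031 um/g


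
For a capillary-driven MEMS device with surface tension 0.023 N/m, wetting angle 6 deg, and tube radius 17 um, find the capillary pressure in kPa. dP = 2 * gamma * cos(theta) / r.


Step 1: cos(6 deg) = 0.9945
Step 2: Convert r to m: r = 17e-6 m
Step 3: dP = 2 * 0.023 * 0.9945 / 17e-6 = 2691.0 Pa
Step 4: Convert Pa to kPa (divide by 1000).
dP = 2.69 kPa


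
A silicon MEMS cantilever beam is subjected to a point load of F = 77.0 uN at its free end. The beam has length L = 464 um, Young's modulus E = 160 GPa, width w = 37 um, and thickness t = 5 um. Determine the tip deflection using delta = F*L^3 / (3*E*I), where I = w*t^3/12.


Step 1: Calculate the second moment of area.
I = w * t^3 / 12 = 37 * 5^3 / 12 = 385.4167 um^4
Step 2: Convert E to consistent units (1 GPa = 1000 uN/um^2).
E = 160 GPa = 160000 uN/um^2
Step 3: Calculate tip deflection.
delta = F * L^3 / (3 * E * I)
delta = 77.0 * 464^3 / (3 * 160000 * 385.4167)
delta = 41.5789 um


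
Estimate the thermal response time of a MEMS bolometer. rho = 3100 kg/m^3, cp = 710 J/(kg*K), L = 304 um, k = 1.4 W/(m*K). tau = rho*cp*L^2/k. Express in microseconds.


Step 1: Convert L to m: L = 304e-6 m
Step 2: L^2 = (304e-6)^2 = 9.2416e-08 m^2
Step 3: tau = 3100 * 710 * 9.2416e-08 / 1.4 = 1.4529115429e-01 s
Step 4: Convert to microseconds (multiply by 1e6).
tau = 145291.154 us


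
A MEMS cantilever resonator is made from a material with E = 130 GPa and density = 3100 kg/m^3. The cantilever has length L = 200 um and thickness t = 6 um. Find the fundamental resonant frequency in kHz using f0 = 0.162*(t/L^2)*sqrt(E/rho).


Step 1: Convert units to SI.
t_SI = 6e-6 m, L_SI = 200e-6 m
Step 2: Calculate sqrt(E/rho).
sqrt(130e9 / 3100) = 6475.76 m/s
Step 3: Compute f0.
f0 = 0.162 * 6e-6 / (200e-6)^2 * 6475.76 = 157361.0 Hz = 157.36 kHz


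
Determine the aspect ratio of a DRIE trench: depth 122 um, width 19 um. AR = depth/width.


Step 1: AR = depth / width
Step 2: AR = 122 / 19
AR = 6.4


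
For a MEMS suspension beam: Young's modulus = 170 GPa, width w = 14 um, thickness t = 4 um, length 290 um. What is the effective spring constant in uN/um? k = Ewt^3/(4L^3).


Step 1: Convert E to consistent units (1 GPa = 1000 uN/um^2).
E = 170 GPa = 170000 uN/um^2
Step 2: Compute t^3 = 4^3 = 64
Step 3: Compute L^3 = 290^3 = 24389000
Step 4: k = 170000 * 14 * 64 / (4 * 24389000)
k = 1.5614 uN/um


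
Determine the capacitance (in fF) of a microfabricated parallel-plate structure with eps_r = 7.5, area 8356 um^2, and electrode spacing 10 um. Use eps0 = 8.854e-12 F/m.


Step 1: Convert area to m^2: A = 8356e-12 m^2
Step 2: Convert gap to m: d = 10e-6 m
Step 3: C = eps0 * eps_r * A / d
C = 8.854e-12 * 7.5 * 8356e-12 / 10e-6
Step 4: Convert to fF (multiply by 1e15).
C = 55.49 fF


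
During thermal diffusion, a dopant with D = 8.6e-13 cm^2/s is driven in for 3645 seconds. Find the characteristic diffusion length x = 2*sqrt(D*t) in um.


Step 1: Compute D*t = 8.6e-13 * 3645 = 3.1347e-09 cm^2
Step 2: sqrt(D*t) = 5.5988e-05 cm
Step 3: x = 2 * 5.5988e-05 cm = 1.11976e-04 cm
Step 4: Convert to um (1 cm = 1e4 um): x = 1.12 um


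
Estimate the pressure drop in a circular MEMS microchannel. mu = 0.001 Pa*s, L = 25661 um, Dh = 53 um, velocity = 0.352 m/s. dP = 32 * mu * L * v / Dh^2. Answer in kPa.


Step 1: Convert to SI: L = 25661e-6 m, Dh = 53e-6 m
Step 2: dP = 32 * 0.001 * 25661e-6 * 0.352 / (53e-6)^2
Step 3: dP = 102899.79 Pa
Step 4: Convert to kPa: dP = 102.9 kPa


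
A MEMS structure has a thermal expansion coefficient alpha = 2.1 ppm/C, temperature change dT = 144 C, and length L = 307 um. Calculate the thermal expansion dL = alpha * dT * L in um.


Step 1: Convert CTE: alpha = 2.1 ppm/C = 2.1e-6 /C
Step 2: dL = 2.1e-6 * 144 * 307
dL = 0.0928 um


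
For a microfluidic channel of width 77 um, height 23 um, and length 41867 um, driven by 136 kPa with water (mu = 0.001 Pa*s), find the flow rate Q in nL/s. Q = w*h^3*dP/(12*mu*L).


Step 1: Convert all dimensions to SI (meters).
w = 77e-6 m, h = 23e-6 m, L = 41867e-6 m, dP = 136e3 Pa
Step 2: Q = w * h^3 * dP / (12 * mu * L)
Q = 77e-6 * (23e-6)^3 * 136e3 / (12 * 0.001 * 41867e-6) = 2.5360631e-10 m^3/s
Step 3: Convert Q from m^3/s to nL/s (1 m^3 = 1e12 nL, so multiply by 1e12).
Q = 253.606 nL/s


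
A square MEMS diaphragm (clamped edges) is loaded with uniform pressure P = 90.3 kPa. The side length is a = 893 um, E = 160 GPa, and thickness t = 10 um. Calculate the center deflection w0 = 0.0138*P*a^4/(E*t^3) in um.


Step 1: Convert pressure to compatible units (E is in GPa, so P in GPa).
P = 90.3 kPa = 90.3e-6 GPa
Step 2: Compute numerator: 0.0138 * P * a^4.
a^4 = 893^4 = 635924907601
numerator = 0.0138 * 90.3e-6 * 635924907601 = 7.924515e+05
Step 3: Compute denominator: E * t^3 = 160 * 10^3 = 160000
Step 4: w0 = numerator / denominator = 7.924515e+05 / 160000 = 4.9528 um


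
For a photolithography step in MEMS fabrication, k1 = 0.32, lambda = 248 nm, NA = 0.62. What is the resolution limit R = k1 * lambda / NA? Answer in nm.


Step 1: Identify values: k1 = 0.32, lambda = 248 nm, NA = 0.62
Step 2: R = k1 * lambda / NA
R = 0.32 * 248 / 0.62
R = 128.0 nm


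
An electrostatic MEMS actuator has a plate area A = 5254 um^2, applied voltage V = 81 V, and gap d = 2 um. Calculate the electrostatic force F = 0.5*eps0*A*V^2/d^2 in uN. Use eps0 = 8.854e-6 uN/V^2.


Step 1: Identify parameters.
eps0 = 8.854e-6 uN/V^2, A = 5254 um^2, V = 81 V, d = 2 um
Step 2: Compute V^2 = 81^2 = 6561
Step 3: Compute d^2 = 2^2 = 4
Step 4: F = 0.5 * 8.854e-6 * 5254 * 6561 / 4
F = 38.151 uN


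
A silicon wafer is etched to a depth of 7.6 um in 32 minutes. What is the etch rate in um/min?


Step 1: Etch rate = depth / time
Step 2: rate = 7.6 / 32
rate = 0.238 um/min


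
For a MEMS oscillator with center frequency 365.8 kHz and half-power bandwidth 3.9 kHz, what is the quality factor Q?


Step 1: Q = f0 / bandwidth
Step 2: Q = 365.8 / 3.9
Q = 93.8


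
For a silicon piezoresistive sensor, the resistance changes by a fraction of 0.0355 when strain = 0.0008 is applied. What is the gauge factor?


Step 1: Identify values.
dR/R = 0.0355, strain = 0.0008
Step 2: GF = (dR/R) / strain = 0.0355 / 0.0008
GF = 44.4


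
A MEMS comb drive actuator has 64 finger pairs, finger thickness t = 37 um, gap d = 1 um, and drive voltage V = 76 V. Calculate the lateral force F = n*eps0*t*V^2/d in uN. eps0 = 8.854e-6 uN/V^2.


Step 1: Parameters: n=64, eps0=8.854e-6 uN/V^2, t=37 um, V=76 V, d=1 um
Step 2: V^2 = 5776
Step 3: F = 64 * 8.854e-6 * 37 * 5776 / 1
F = 121.101 uN


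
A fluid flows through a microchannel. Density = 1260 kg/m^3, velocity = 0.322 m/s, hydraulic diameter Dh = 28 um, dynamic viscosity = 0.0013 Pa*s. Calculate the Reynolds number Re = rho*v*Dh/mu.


Step 1: Convert Dh to meters: Dh = 28e-6 m
Step 2: Re = rho * v * Dh / mu
Re = 1260 * 0.322 * 28e-6 / 0.0013
Re = 8.739


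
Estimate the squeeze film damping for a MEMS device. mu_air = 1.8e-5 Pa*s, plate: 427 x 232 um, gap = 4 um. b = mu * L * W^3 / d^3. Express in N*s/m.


Step 1: Convert to SI.
L = 427e-6 m, W = 232e-6 m, d = 4e-6 m
Step 2: W^3 = (232e-6)^3 = 1.25e-11 m^3
Step 3: d^3 = (4e-6)^3 = 6.40e-17 m^3
Step 4: b = 1.8e-5 * 427e-6 * 1.25e-11 / 6.40e-17
b = 1.50e-03 N*s/m


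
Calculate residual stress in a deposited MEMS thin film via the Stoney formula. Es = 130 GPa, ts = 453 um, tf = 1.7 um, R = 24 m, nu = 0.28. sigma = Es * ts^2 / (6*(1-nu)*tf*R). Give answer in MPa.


Step 1: Compute numerator: Es * ts^2 = 130 * 453^2 = 26677170 (GPa*um^2)
Step 2: Compute denominator (R in um): 6*(1-nu)*tf*R = 6*0.72*1.7*24e6 = 176256000.0 (um^2)
Step 3: sigma (GPa) = 26677170 / 176256000.0 = 1.51355e-01 GPa
Step 4: Convert to MPa (x1000): sigma = 151.4 MPa


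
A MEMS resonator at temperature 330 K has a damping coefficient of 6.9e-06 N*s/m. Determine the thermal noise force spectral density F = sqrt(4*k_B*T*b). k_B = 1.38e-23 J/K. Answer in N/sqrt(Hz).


Step 1: Compute 4 * k_B * T * b
= 4 * 1.38e-23 * 330 * 6.9e-06
= 1.2569e-25 N^2/Hz
Step 2: F_noise = sqrt(1.2569e-25)
F_noise = 3.55e-13 N/sqrt(Hz)


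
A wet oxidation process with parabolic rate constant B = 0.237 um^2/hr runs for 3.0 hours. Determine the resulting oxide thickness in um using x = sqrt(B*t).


Step 1: Compute B*t = 0.237 * 3.0 = 0.711
Step 2: x = sqrt(0.711)
x = 0.843 um


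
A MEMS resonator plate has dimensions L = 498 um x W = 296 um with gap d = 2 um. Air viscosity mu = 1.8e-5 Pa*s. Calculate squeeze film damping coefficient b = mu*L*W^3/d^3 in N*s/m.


Step 1: Convert to SI.
L = 498e-6 m, W = 296e-6 m, d = 2e-6 m
Step 2: W^3 = (296e-6)^3 = 2.59e-11 m^3
Step 3: d^3 = (2e-6)^3 = 8.00e-18 m^3
Step 4: b = 1.8e-5 * 498e-6 * 2.59e-11 / 8.00e-18
b = 2.91e-02 N*s/m


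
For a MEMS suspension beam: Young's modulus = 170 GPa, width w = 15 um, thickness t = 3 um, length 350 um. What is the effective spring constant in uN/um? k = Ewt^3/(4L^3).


Step 1: Convert E to consistent units (1 GPa = 1000 uN/um^2).
E = 170 GPa = 170000 uN/um^2
Step 2: Compute t^3 = 3^3 = 27
Step 3: Compute L^3 = 350^3 = 42875000
Step 4: k = 170000 * 15 * 27 / (4 * 42875000)
k = 0.4015 uN/um


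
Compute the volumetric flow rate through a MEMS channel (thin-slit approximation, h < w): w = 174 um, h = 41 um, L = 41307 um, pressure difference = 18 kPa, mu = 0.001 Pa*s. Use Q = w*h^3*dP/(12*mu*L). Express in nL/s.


Step 1: Convert all dimensions to SI (meters).
w = 174e-6 m, h = 41e-6 m, L = 41307e-6 m, dP = 18e3 Pa
Step 2: Q = w * h^3 * dP / (12 * mu * L)
Q = 174e-6 * (41e-6)^3 * 18e3 / (12 * 0.001 * 41307e-6) = 4.354802e-10 m^3/s
Step 3: Convert Q from m^3/s to nL/s (1 m^3 = 1e12 nL, so multiply by 1e12).
Q = 435.48 nL/s


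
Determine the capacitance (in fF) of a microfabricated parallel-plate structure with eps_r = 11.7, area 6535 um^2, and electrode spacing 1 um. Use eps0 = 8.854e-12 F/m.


Step 1: Convert area to m^2: A = 6535e-12 m^2
Step 2: Convert gap to m: d = 1e-6 m
Step 3: C = eps0 * eps_r * A / d
C = 8.854e-12 * 11.7 * 6535e-12 / 1e-6
Step 4: Convert to fF (multiply by 1e15).
C = 676.97 fF


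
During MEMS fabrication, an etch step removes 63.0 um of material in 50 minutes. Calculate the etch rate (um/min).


Step 1: Etch rate = depth / time
Step 2: rate = 63.0 / 50
rate = 1.26 um/min


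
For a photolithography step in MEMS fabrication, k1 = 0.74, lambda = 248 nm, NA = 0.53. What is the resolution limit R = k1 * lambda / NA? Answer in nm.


Step 1: Identify values: k1 = 0.74, lambda = 248 nm, NA = 0.53
Step 2: R = k1 * lambda / NA
R = 0.74 * 248 / 0.53
R = 346.3 nm


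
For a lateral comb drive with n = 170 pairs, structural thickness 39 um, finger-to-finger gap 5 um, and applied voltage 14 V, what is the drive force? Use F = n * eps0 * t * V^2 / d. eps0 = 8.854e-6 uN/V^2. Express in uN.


Step 1: Parameters: n=170, eps0=8.854e-6 uN/V^2, t=39 um, V=14 V, d=5 um
Step 2: V^2 = 196
Step 3: F = 170 * 8.854e-6 * 39 * 196 / 5
F = 2.301 uN


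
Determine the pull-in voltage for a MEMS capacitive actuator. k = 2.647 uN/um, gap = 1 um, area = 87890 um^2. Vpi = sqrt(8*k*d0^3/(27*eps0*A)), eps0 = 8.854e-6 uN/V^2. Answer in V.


Step 1: Compute numerator: 8 * k * d0^3 = 8 * 2.647 * 1^3 = 21.176
Step 2: Compute denominator: 27 * eps0 * A = 27 * 8.854e-6 * 87890 = 21.010808
Step 3: Vpi = sqrt(21.176 / 21.010808)
Vpi = 1.0 V


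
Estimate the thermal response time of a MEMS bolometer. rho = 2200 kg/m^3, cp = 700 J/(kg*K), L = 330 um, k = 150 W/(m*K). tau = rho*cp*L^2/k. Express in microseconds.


Step 1: Convert L to m: L = 330e-6 m
Step 2: L^2 = (330e-6)^2 = 1.089e-07 m^2
Step 3: tau = 2200 * 700 * 1.089e-07 / 150 = 1.11804e-03 s
Step 4: Convert to microseconds (multiply by 1e6).
tau = 1118.04 us


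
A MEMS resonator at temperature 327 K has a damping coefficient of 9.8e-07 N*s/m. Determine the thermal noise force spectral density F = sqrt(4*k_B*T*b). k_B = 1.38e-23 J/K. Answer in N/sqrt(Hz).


Step 1: Compute 4 * k_B * T * b
= 4 * 1.38e-23 * 327 * 9.8e-07
= 1.7689e-26 N^2/Hz
Step 2: F_noise = sqrt(1.7689e-26)
F_noise = 1.33e-13 N/sqrt(Hz)


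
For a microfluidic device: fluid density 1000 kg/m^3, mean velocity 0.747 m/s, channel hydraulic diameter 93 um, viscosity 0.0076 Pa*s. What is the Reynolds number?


Step 1: Convert Dh to meters: Dh = 93e-6 m
Step 2: Re = rho * v * Dh / mu
Re = 1000 * 0.747 * 93e-6 / 0.0076
Re = 9.141


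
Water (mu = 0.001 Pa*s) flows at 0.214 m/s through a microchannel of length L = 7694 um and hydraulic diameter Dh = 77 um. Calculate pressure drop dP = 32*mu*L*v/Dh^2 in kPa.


Step 1: Convert to SI: L = 7694e-6 m, Dh = 77e-6 m
Step 2: dP = 32 * 0.001 * 7694e-6 * 0.214 / (77e-6)^2
Step 3: dP = 8886.58 Pa
Step 4: Convert to kPa: dP = 8.89 kPa


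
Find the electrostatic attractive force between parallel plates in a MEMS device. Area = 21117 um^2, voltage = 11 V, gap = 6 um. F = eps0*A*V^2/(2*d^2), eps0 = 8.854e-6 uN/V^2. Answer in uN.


Step 1: Identify parameters.
eps0 = 8.854e-6 uN/V^2, A = 21117 um^2, V = 11 V, d = 6 um
Step 2: Compute V^2 = 11^2 = 121
Step 3: Compute d^2 = 6^2 = 36
Step 4: F = 0.5 * 8.854e-6 * 21117 * 121 / 36
F = 0.314 uN


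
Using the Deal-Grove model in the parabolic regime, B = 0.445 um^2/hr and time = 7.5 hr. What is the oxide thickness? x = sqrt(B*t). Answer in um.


Step 1: Compute B*t = 0.445 * 7.5 = 3.3375
Step 2: x = sqrt(3.3375)
x = 1.827 um


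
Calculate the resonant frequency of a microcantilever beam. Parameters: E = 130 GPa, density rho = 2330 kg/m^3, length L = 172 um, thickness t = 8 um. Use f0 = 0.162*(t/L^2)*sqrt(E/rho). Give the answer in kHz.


Step 1: Convert units to SI.
t_SI = 8e-6 m, L_SI = 172e-6 m
Step 2: Calculate sqrt(E/rho).
sqrt(130e9 / 2330) = 7469.54 m/s
Step 3: Compute f0.
f0 = 0.162 * 8e-6 / (172e-6)^2 * 7469.54 = 327221.6 Hz = 327.22 kHz


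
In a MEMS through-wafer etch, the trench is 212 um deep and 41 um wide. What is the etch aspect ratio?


Step 1: AR = depth / width
Step 2: AR = 212 / 41
AR = 5.2


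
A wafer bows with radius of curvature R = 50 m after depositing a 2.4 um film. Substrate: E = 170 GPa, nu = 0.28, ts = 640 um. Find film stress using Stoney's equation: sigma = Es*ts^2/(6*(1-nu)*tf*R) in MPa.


Step 1: Compute numerator: Es * ts^2 = 170 * 640^2 = 69632000 (GPa*um^2)
Step 2: Compute denominator (R in um): 6*(1-nu)*tf*R = 6*0.72*2.4*50e6 = 518400000.0 (um^2)
Step 3: sigma (GPa) = 69632000 / 518400000.0 = 1.34321e-01 GPa
Step 4: Convert to MPa (x1000): sigma = 134.3 MPa


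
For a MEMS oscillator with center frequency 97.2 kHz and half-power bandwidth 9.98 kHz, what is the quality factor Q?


Step 1: Q = f0 / bandwidth
Step 2: Q = 97.2 / 9.98
Q = 9.7


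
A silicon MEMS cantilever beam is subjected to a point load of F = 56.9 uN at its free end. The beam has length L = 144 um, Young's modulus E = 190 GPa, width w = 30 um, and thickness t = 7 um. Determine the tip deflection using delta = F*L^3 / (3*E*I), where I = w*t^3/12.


Step 1: Calculate the second moment of area.
I = w * t^3 / 12 = 30 * 7^3 / 12 = 857.5 um^4
Step 2: Convert E to consistent units (1 GPa = 1000 uN/um^2).
E = 190 GPa = 190000 uN/um^2
Step 3: Calculate tip deflection.
delta = F * L^3 / (3 * E * I)
delta = 56.9 * 144^3 / (3 * 190000 * 857.5)
delta = 0.3476 um


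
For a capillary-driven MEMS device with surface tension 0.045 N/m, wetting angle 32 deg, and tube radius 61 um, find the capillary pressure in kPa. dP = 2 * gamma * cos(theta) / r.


Step 1: cos(32 deg) = 0.848
Step 2: Convert r to m: r = 61e-6 m
Step 3: dP = 2 * 0.045 * 0.848 / 61e-6 = 1251.1 Pa
Step 4: Convert Pa to kPa (divide by 1000).
dP = 1.25 kPa


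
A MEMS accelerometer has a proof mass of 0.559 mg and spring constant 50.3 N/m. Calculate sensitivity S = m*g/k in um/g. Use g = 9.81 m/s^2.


Step 1: Convert mass: m = 0.559 mg = 5.59e-07 kg
Step 2: S = m * g / k = 5.59e-07 * 9.81 / 50.3
Step 3: S = 1.09e-07 m/g
Step 4: Convert to um/g: S = 0.109 um/g


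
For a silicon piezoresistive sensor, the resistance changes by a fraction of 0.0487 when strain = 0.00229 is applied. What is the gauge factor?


Step 1: Identify values.
dR/R = 0.0487, strain = 0.00229
Step 2: GF = (dR/R) / strain = 0.0487 / 0.00229
GF = 21.3


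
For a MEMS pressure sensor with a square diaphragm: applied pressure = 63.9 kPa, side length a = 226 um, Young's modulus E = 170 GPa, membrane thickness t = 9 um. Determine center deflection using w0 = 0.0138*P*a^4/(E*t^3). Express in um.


Step 1: Convert pressure to compatible units (E is in GPa, so P in GPa).
P = 63.9 kPa = 63.9e-6 GPa
Step 2: Compute numerator: 0.0138 * P * a^4.
a^4 = 226^4 = 2608757776
numerator = 0.0138 * 63.9e-6 * 2608757776 = 2.3005e+03
Step 3: Compute denominator: E * t^3 = 170 * 9^3 = 123930
Step 4: w0 = numerator / denominator = 2.3005e+03 / 123930 = 0.0186 um


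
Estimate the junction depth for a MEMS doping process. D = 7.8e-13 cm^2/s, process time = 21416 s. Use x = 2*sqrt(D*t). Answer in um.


Step 1: Compute D*t = 7.8e-13 * 21416 = 1.670448e-08 cm^2
Step 2: sqrt(D*t) = 1.29246e-04 cm
Step 3: x = 2 * 1.29246e-04 cm = 2.58492e-04 cm
Step 4: Convert to um (1 cm = 1e4 um): x = 2.585 um


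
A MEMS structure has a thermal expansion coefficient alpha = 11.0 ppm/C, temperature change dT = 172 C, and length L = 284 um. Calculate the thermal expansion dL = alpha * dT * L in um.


Step 1: Convert CTE: alpha = 11.0 ppm/C = 11.0e-6 /C
Step 2: dL = 11.0e-6 * 172 * 284
dL = 0.5373 um


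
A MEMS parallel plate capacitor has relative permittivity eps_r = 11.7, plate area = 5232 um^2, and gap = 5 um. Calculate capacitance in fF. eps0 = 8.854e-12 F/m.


Step 1: Convert area to m^2: A = 5232e-12 m^2
Step 2: Convert gap to m: d = 5e-6 m
Step 3: C = eps0 * eps_r * A / d
C = 8.854e-12 * 11.7 * 5232e-12 / 5e-6
Step 4: Convert to fF (multiply by 1e15).
C = 108.4 fF


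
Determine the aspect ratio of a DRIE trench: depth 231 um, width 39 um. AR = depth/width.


Step 1: AR = depth / width
Step 2: AR = 231 / 39
AR = 5.9


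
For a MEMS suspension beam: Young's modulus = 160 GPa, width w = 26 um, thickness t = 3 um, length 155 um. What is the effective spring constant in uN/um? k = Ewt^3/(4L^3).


Step 1: Convert E to consistent units (1 GPa = 1000 uN/um^2).
E = 160 GPa = 160000 uN/um^2
Step 2: Compute t^3 = 3^3 = 27
Step 3: Compute L^3 = 155^3 = 3723875
Step 4: k = 160000 * 26 * 27 / (4 * 3723875)
k = 7.5405 uN/um


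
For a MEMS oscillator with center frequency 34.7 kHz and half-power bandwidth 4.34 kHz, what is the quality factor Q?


Step 1: Q = f0 / bandwidth
Step 2: Q = 34.7 / 4.34
Q = 8.0


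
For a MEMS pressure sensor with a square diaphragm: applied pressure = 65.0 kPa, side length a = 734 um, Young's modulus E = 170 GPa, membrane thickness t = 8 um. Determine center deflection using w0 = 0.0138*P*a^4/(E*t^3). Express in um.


Step 1: Convert pressure to compatible units (E is in GPa, so P in GPa).
P = 65.0 kPa = 65.0e-6 GPa
Step 2: Compute numerator: 0.0138 * P * a^4.
a^4 = 734^4 = 290258027536
numerator = 0.0138 * 65.0e-6 * 290258027536 = 2.603615e+05
Step 3: Compute denominator: E * t^3 = 170 * 8^3 = 87040
Step 4: w0 = numerator / denominator = 2.603615e+05 / 87040 = 2.9913 um


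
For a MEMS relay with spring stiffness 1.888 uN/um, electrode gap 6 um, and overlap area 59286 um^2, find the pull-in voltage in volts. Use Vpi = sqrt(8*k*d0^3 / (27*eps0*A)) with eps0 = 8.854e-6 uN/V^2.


Step 1: Compute numerator: 8 * k * d0^3 = 8 * 1.888 * 6^3 = 3262.464
Step 2: Compute denominator: 27 * eps0 * A = 27 * 8.854e-6 * 59286 = 14.172793
Step 3: Vpi = sqrt(3262.464 / 14.172793)
Vpi = 15.17 V


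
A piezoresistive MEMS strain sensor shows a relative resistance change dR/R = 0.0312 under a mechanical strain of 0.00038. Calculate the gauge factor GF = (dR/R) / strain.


Step 1: Identify values.
dR/R = 0.0312, strain = 0.00038
Step 2: GF = (dR/R) / strain = 0.0312 / 0.00038
GF = 82.1


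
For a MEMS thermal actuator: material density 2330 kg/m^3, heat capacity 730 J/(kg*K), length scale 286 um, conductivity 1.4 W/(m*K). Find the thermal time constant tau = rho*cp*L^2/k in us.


Step 1: Convert L to m: L = 286e-6 m
Step 2: L^2 = (286e-6)^2 = 8.1796e-08 m^2
Step 3: tau = 2330 * 730 * 8.1796e-08 / 1.4 = 9.937629743e-02 s
Step 4: Convert to microseconds (multiply by 1e6).
tau = 99376.297 us


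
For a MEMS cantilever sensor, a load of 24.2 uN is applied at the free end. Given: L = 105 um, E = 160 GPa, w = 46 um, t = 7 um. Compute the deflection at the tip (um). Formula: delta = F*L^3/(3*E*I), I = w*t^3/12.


Step 1: Calculate the second moment of area.
I = w * t^3 / 12 = 46 * 7^3 / 12 = 1314.8333 um^4
Step 2: Convert E to consistent units (1 GPa = 1000 uN/um^2).
E = 160 GPa = 160000 uN/um^2
Step 3: Calculate tip deflection.
delta = F * L^3 / (3 * E * I)
delta = 24.2 * 105^3 / (3 * 160000 * 1314.8333)
delta = 0.0444 um
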